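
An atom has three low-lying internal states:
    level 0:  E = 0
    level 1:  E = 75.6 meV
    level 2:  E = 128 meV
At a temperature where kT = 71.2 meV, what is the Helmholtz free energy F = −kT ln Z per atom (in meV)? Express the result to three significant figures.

-29.4 meV

Eᵢ/kT = 0, 1.0618, 1.7978.
Z = Σ e^(−Eᵢ/kT) = e^(−0) + e^(−1.0618) + e^(−1.7978) = 1.0000 + 0.34583 + 0.16566 = 1.5115.
F = −kT ln Z = −71.2 × ln(1.5115) = −71.2 × 0.41310 = -29.4 meV.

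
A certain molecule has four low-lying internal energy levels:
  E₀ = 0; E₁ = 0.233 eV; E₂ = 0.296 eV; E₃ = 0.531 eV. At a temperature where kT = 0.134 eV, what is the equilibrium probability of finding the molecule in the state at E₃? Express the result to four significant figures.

0.01457

Eᵢ/kT = 0, 1.73881, 2.20896, 3.96269.
Z = Σ e^(−Eᵢ/kT) = e^(−0) + e^(−1.73881) + e^(−2.20896) + e^(−3.96269) = 1.00000 + 0.175729 + 0.109815 + 0.0190119 = 1.30456.
P₃ = e^(−E₃/kT) / Z = 0.0190119/1.30456 = 0.01457.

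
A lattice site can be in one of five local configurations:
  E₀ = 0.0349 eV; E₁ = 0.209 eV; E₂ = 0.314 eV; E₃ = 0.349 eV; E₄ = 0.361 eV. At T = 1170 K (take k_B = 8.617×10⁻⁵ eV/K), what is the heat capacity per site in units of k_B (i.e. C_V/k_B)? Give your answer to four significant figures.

1.082

k_BT = 8.617×10⁻⁵ × 1170 K = 0.100819 eV.
Eᵢ/kT = 0.346165, 2.07302, 3.11449, 3.46165, 3.58067.
Z = Σ e^(−Eᵢ/kT) = e^(−0.346165) + e^(−2.07302) + e^(−3.11449) + e^(−3.46165) + e^(−3.58067) = 0.707396 + 0.125805 + 0.0444011 + 0.0313779 + 0.0278570 = 0.936837.
⟨E⟩ = 0.0917241 eV, ⟨E²⟩ = 0.0194131 eV².
C_V/k_B = (⟨E²⟩ − ⟨E⟩²)/(kT)² = (0.0194131 − 0.00841331)/0.0101645 = 1.082.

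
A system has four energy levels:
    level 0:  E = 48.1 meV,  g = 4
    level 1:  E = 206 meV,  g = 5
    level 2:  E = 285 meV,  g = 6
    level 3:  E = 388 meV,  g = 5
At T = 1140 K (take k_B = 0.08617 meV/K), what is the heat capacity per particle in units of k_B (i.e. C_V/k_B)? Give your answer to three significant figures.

0.967

k_BT = 0.08617 × 1140 K = 98.234 meV.
Eᵢ/kT = 0.48965, 2.0970, 2.9012, 3.9498.
Z = Σ gᵢe^(−Eᵢ/kT) = 4·e^(−0.48965) + 5·e^(−2.0970) + 6·e^(−2.9012) + 5·e^(−3.9498) = 2.4514 + 0.61412 + 0.32974 + 0.096293 = 3.4916.
⟨E⟩ = 107.62 meV, ⟨E²⟩ = 20911 meV².
C_V/k_B = (⟨E²⟩ − ⟨E⟩²)/(kT)² = (20911 − 11582)/9649.9 = 0.967.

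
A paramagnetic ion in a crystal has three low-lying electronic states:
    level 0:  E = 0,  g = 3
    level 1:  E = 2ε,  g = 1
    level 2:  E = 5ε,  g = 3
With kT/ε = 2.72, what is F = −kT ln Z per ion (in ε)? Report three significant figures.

-3.74 ε

Eᵢ/kT = 0, 0.73529, 1.8382.
Z = Σ gᵢe^(−Eᵢ/kT) = 3·e^(−0) + 1·e^(−0.73529) + 3·e^(−1.8382) = 3.0000 + 0.47937 + 0.47731 = 3.9567.
F = −kT ln Z = −2.72 × ln(3.9567) = −2.72 × 1.3754 = -3.74 ε.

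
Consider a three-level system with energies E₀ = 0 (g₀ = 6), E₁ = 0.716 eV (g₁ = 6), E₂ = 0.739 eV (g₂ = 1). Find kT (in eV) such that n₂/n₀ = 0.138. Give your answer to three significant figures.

n₂/n₀ = (g₂/g₀) exp[−(E₂−E₀)/kT] = 0.138.
⇒ (E₂−E₀)/kT = ln((1/6)/0.138) = ln(1.2077) = 0.18872.
kT = 0.739 eV / 0.18872 = 3.92 eV.

3.92 eV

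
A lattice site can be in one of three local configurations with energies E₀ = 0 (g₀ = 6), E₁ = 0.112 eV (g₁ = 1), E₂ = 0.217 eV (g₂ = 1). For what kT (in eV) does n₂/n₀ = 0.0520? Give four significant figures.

0.1863 eV

n₂/n₀ = (g₂/g₀) exp[−(E₂−E₀)/kT] = 0.0520.
⇒ (E₂−E₀)/kT = ln((1/6)/0.0520) = ln(3.20513) = 1.16475.
kT = 0.217 eV / 1.16475 = 0.1863 eV.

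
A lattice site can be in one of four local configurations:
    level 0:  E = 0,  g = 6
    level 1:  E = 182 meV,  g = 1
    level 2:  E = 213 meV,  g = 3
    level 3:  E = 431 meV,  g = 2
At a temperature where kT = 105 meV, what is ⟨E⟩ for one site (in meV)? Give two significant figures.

Eᵢ/kT = 0, 1.733, 2.029, 4.105.
Z = Σ gᵢe^(−Eᵢ/kT) = 6·e^(−0) + 1·e^(−1.733) + 3·e^(−2.029) + 2·e^(−4.105) = 6.000 + 0.1768 + 0.3944 + 0.03298 = 6.604.
⟨E⟩ = Σ Eᵢ gᵢe^(−Eᵢ/kT) / Z = (0·6.000 + 182·0.1768 + 213·0.3944 + 431·0.03298) / 6.604 = 20 meV.

20 meV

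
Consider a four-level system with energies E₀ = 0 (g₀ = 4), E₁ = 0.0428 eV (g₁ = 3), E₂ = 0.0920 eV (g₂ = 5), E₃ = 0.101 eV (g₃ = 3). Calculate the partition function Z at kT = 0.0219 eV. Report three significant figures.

Z = 4.53

Eᵢ/kT = 0, 1.9543, 4.2009, 4.6119.
Z = Σ gᵢe^(−Eᵢ/kT) = 4·e^(−0) + 3·e^(−1.9543) + 5·e^(−4.2009) + 3·e^(−4.6119) = 4.0000 + 0.42499 + 0.074910 + 0.029799 = 4.5297.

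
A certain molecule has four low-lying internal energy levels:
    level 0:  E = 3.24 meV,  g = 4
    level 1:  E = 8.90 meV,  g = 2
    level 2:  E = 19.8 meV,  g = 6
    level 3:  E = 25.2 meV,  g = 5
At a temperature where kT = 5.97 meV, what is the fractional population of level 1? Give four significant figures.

0.1469

Eᵢ/kT = 0.542714, 1.49079, 3.31658, 4.22111.
Z = Σ gᵢe^(−Eᵢ/kT) = 4·e^(−0.542714) + 2·e^(−1.49079) + 6·e^(−3.31658) + 5·e^(−4.22111) = 2.32468 + 0.450389 + 0.217660 + 0.0734117 = 3.06614.
P₁ = g₁ e^(−E₁/kT) / Z = 0.450389/3.06614 = 0.1469.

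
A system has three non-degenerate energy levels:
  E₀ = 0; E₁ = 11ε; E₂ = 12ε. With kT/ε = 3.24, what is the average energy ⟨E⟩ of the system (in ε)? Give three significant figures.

0.628 ε

Eᵢ/kT = 0, 3.3951, 3.7037.
Z = Σ e^(−Eᵢ/kT) = e^(−0) + e^(−3.3951) + e^(−3.7037) = 1.0000 + 0.033537 + 0.024632 = 1.0582.
⟨E⟩ = Σ Eᵢ e^(−Eᵢ/kT) / Z = (0·1.0000 + 11·0.033537 + 12·0.024632) / 1.0582 = 0.628 ε.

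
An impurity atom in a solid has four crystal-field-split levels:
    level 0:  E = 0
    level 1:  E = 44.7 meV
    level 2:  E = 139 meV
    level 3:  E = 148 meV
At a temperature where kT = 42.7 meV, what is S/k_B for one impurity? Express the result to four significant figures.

0.7745

Eᵢ/kT = 0, 1.04684, 3.25527, 3.46604.
Z = Σ e^(−Eᵢ/kT) = e^(−0) + e^(−1.04684) + e^(−3.25527) + e^(−3.46604) = 1.00000 + 0.351045 + 0.0385704 + 0.0312405 = 1.42086.
⟨E⟩ = Σ EᵢPᵢ = 18.0712 meV.
S/k_B = ln Z + ⟨E⟩/kT = ln(1.42086) + 18.0712/42.7 = 0.351262 + 0.423213 = 0.7745.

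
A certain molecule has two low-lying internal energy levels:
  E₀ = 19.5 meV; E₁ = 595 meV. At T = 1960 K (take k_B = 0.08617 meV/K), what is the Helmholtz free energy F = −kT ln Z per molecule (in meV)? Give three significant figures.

14.0 meV

k_BT = 0.08617 × 1960 K = 168.89 meV.
Eᵢ/kT = 0.11546, 3.5230.
Z = Σ e^(−Eᵢ/kT) = e^(−0.11546) + e^(−3.5230) = 0.89096 + 0.029511 = 0.92047.
F = −kT ln Z = −168.89 × ln(0.92047) = −168.89 × -0.082871 = 14.0 meV.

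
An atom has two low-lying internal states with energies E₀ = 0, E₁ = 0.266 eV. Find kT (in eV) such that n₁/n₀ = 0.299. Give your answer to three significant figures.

n₁/n₀ = exp[−(E₁−E₀)/kT] = 0.299.
⇒ (E₁−E₀)/kT = ln(1/0.299) = ln(3.3445) = 1.2073.
kT = 0.266 eV / 1.2073 = 0.220 eV.

0.220 eV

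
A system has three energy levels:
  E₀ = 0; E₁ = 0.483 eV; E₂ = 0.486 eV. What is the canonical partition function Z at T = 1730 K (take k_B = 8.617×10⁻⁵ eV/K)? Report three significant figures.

Z = 1.08

k_BT = 8.617×10⁻⁵ × 1730 K = 0.14907 eV.
Eᵢ/kT = 0, 3.2401, 3.2602.
Z = Σ e^(−Eᵢ/kT) = e^(−0) + e^(−3.2401) + e^(−3.2602) = 1.0000 + 0.039160 + 0.038381 = 1.0775.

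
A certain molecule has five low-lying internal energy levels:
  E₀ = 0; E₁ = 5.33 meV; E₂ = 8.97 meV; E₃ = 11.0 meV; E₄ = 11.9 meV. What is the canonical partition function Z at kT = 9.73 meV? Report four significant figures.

Eᵢ/kT = 0, 0.547790, 0.921891, 1.13052, 1.22302.
Z = Σ e^(−Eᵢ/kT) = e^(−0) + e^(−0.547790) + e^(−0.921891) + e^(−1.13052) + e^(−1.22302) = 1.00000 + 0.578226 + 0.397766 + 0.322865 + 0.294340 = 2.59320.

Z = 2.593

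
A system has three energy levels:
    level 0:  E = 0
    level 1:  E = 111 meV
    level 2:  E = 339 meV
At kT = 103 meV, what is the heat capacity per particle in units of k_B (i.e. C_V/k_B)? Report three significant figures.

0.453

Eᵢ/kT = 0, 1.0777, 3.2913.
Z = Σ e^(−Eᵢ/kT) = e^(−0) + e^(−1.0777) + e^(−3.2913) = 1.0000 + 0.34038 + 0.037205 = 1.3776.
⟨E⟩ = 36.582 meV, ⟨E²⟩ = 6148.0 meV².
C_V/k_B = (⟨E²⟩ − ⟨E⟩²)/(kT)² = (6148.0 − 1338.2)/10609 = 0.453.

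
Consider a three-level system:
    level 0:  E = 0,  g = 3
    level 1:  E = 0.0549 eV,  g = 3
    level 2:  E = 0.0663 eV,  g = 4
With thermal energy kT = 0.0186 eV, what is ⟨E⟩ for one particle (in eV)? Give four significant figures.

Eᵢ/kT = 0, 2.95161, 3.56452.
Z = Σ gᵢe^(−Eᵢ/kT) = 3·e^(−0) + 3·e^(−2.95161) + 4·e^(−3.56452) = 3.00000 + 0.156767 + 0.113242 = 3.27001.
⟨E⟩ = Σ Eᵢ gᵢe^(−Eᵢ/kT) / Z = (0·3.00000 + 0.0549·0.156767 + 0.0663·0.113242) / 3.27001 = 0.004928 eV.

0.004928 eV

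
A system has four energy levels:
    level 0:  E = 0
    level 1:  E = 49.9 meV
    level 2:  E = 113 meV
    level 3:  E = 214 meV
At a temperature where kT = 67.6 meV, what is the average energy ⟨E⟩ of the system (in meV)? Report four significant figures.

31.68 meV

Eᵢ/kT = 0, 0.738166, 1.67160, 3.16568.
Z = Σ e^(−Eᵢ/kT) = e^(−0) + e^(−0.738166) + e^(−1.67160) + e^(−3.16568) = 1.00000 + 0.477990 + 0.187946 + 0.0421854 = 1.70812.
⟨E⟩ = Σ Eᵢ e^(−Eᵢ/kT) / Z = (0·1.00000 + 49.9·0.477990 + 113·0.187946 + 214·0.0421854) / 1.70812 = 31.68 meV.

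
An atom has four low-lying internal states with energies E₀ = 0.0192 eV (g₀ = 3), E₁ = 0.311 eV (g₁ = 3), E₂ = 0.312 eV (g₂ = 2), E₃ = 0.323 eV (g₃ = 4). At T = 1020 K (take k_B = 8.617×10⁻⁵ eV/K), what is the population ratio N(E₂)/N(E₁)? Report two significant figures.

0.66

k_BT = 8.617×10⁻⁵ × 1020 K = 0.08789 eV.
n₂/n₁ = (g₂/g₁) exp[−(E₂−E₁)/kT] = (2/3) × exp(−(0.001 eV)/(0.08789 eV)) = (2/3) × exp(-0.01138) = 0.66.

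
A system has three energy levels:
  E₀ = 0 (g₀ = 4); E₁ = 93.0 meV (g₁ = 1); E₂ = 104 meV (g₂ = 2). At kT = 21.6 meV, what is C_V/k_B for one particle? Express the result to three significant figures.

Eᵢ/kT = 0, 4.3056, 4.8148.
Z = Σ gᵢe^(−Eᵢ/kT) = 4·e^(−0) + 1·e^(−4.3056) + 2·e^(−4.8148) = 4.0000 + 0.013493 + 0.016218 = 4.0297.
⟨E⟩ = 0.72996 meV, ⟨E²⟩ = 72.490 meV².
C_V/k_B = (⟨E²⟩ − ⟨E⟩²)/(kT)² = (72.490 − 0.53284)/466.56 = 0.154.

0.154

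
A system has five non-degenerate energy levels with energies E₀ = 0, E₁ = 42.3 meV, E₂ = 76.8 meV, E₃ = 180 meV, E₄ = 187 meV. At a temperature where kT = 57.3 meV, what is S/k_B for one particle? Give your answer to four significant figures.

Eᵢ/kT = 0, 0.738220, 1.34031, 3.14136, 3.26353.
Z = Σ e^(−Eᵢ/kT) = e^(−0) + e^(−0.738220) + e^(−1.34031) + e^(−3.14136) + e^(−3.26353) = 1.00000 + 0.477964 + 0.261765 + 0.0432240 + 0.0382531 = 1.82121.
⟨E⟩ = Σ EᵢPᵢ = 30.3398 meV.
S/k_B = ln Z + ⟨E⟩/kT = ln(1.82121) + 30.3398/57.3 = 0.599501 + 0.529490 = 1.129.

1.129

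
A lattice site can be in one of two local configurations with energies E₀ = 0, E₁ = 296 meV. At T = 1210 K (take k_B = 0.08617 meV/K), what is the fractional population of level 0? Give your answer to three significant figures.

0.945

k_BT = 0.08617 × 1210 K = 104.27 meV.
Eᵢ/kT = 0, 2.8388.
Z = Σ e^(−Eᵢ/kT) = e^(−0) + e^(−2.8388) = 1.0000 + 0.058496 = 1.0585.
P₀ = e^(−E₀/kT) / Z = 1.0000/1.0585 = 0.945.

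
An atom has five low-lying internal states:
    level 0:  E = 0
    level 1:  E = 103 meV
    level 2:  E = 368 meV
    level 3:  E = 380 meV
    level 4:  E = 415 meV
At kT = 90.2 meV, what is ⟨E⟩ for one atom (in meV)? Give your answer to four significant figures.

35.93 meV

Eᵢ/kT = 0, 1.14191, 4.07982, 4.21286, 4.60089.
Z = Σ e^(−Eᵢ/kT) = e^(−0) + e^(−1.14191) + e^(−4.07982) + e^(−4.21286) + e^(−4.60089) = 1.00000 + 0.319209 + 0.0169105 + 0.0148040 + 0.0100429 = 1.36097.
⟨E⟩ = Σ Eᵢ e^(−Eᵢ/kT) / Z = (0·1.00000 + 103·0.319209 + 368·0.0169105 + 380·0.0148040 + 415·0.0100429) / 1.36097 = 35.93 meV.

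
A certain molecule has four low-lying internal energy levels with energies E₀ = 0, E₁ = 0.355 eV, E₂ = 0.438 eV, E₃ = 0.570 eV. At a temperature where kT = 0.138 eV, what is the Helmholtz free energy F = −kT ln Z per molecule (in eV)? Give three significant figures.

Eᵢ/kT = 0, 2.5725, 3.1739, 4.1304.
Z = Σ e^(−Eᵢ/kT) = e^(−0) + e^(−2.5725) + e^(−3.1739) + e^(−4.1304) = 1.0000 + 0.076344 + 0.041840 + 0.016076 = 1.1343.
F = −kT ln Z = −0.138 × ln(1.1343) = −0.138 × 0.12602 = -0.0174 eV.

-0.0174 eV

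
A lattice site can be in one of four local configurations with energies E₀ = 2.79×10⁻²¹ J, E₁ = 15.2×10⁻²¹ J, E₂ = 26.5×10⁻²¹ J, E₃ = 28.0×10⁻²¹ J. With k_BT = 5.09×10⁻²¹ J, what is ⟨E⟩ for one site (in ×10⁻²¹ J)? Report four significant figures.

Eᵢ/kT = 0.548134, 2.98625, 5.20629, 5.50098.
Z = Σ e^(−Eᵢ/kT) = e^(−0.548134) + e^(−2.98625) + e^(−5.20629) + e^(−5.50098) = 0.578027 + 0.0504764 + 0.00548197 + 0.00408277 = 0.638068.
⟨E⟩ = Σ Eᵢ e^(−Eᵢ/kT) / Z = (2.79·0.578027 + 15.2·0.0504764 + 26.5·0.00548197 + 28.0·0.00408277) / 0.638068 = 4.137 ×10⁻²¹ J.

4.137 ×10⁻²¹ J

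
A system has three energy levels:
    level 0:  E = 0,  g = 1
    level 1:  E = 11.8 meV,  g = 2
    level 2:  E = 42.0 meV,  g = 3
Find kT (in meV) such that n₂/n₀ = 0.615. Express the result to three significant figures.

26.5 meV

n₂/n₀ = (g₂/g₀) exp[−(E₂−E₀)/kT] = 0.615.
⇒ (E₂−E₀)/kT = ln((3/1)/0.615) = ln(4.8780) = 1.5847.
kT = 42.0 meV / 1.5847 = 26.5 meV.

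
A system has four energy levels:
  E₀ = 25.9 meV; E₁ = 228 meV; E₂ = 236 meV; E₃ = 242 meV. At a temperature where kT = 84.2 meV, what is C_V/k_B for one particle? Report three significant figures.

0.987

Eᵢ/kT = 0.30760, 2.7078, 2.8029, 2.8741.
Z = Σ e^(−Eᵢ/kT) = e^(−0.30760) + e^(−2.7078) + e^(−2.8029) + e^(−2.8741) = 0.73521 + 0.066683 + 0.060634 + 0.056467 = 0.91899.
⟨E⟩ = 67.705 meV, ⟨E²⟩ = 11582 meV².
C_V/k_B = (⟨E²⟩ − ⟨E⟩²)/(kT)² = (11582 − 4584.0)/7089.6 = 0.987.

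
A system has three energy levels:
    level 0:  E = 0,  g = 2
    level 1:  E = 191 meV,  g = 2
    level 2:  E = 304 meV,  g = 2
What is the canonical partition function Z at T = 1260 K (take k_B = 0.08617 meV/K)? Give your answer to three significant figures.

k_BT = 0.08617 × 1260 K = 108.57 meV.
Eᵢ/kT = 0, 1.7592, 2.8000.
Z = Σ gᵢe^(−Eᵢ/kT) = 2·e^(−0) + 2·e^(−1.7592) + 2·e^(−2.8000) = 2.0000 + 0.34437 + 0.12162 = 2.4660.

Z = 2.47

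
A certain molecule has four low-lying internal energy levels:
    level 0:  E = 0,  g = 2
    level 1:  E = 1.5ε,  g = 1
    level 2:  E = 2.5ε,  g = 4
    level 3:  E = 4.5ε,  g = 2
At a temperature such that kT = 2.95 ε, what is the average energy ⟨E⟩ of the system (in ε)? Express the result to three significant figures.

Eᵢ/kT = 0, 0.50847, 0.84746, 1.5254.
Z = Σ gᵢe^(−Eᵢ/kT) = 2·e^(−0) + 1·e^(−0.50847) + 4·e^(−0.84746) + 2·e^(−1.5254) = 2.0000 + 0.60142 + 1.7140 + 0.43507 = 4.7505.
⟨E⟩ = Σ Eᵢ gᵢe^(−Eᵢ/kT) / Z = (0·2.0000 + 1.5·0.60142 + 2.5·1.7140 + 4.5·0.43507) / 4.7505 = 1.50 ε.

1.50 ε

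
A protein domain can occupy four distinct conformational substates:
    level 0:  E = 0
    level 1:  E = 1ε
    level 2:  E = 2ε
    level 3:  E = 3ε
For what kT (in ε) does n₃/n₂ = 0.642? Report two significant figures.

2.3 ε

n₃/n₂ = exp[−(E₃−E₂)/kT] = 0.642.
⇒ (E₃−E₂)/kT = ln(1/0.642) = ln(1.558) = 0.4434.
kT = 1ε / 0.4434 = 2.3 ε.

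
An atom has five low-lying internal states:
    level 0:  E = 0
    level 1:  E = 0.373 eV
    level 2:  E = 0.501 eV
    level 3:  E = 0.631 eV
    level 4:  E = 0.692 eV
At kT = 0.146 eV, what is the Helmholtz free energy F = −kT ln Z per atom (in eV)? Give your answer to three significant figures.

Eᵢ/kT = 0, 2.5548, 3.4315, 4.3219, 4.7397.
Z = Σ e^(−Eᵢ/kT) = e^(−0) + e^(−2.5548) + e^(−3.4315) + e^(−4.3219) + e^(−4.7397) = 1.0000 + 0.077708 + 0.032338 + 0.013275 + 0.0087413 = 1.1321.
F = −kT ln Z = −0.146 × ln(1.1321) = −0.146 × 0.12407 = -0.0181 eV.

-0.0181 eV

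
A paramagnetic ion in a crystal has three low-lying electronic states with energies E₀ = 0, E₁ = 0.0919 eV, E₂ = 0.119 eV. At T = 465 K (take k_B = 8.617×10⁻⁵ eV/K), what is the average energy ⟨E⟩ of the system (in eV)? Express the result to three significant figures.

k_BT = 8.617×10⁻⁵ × 465 K = 0.040069 eV.
Eᵢ/kT = 0, 2.2935, 2.9699.
Z = Σ e^(−Eᵢ/kT) = e^(−0) + e^(−2.2935) + e^(−2.9699) = 1.0000 + 0.10091 + 0.051308 = 1.1522.
⟨E⟩ = Σ Eᵢ e^(−Eᵢ/kT) / Z = (0·1.0000 + 0.0919·0.10091 + 0.119·0.051308) / 1.1522 = 0.0133 eV.

0.0133 eV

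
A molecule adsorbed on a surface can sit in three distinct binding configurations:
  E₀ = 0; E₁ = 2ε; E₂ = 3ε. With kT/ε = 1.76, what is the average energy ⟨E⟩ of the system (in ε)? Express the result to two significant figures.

Eᵢ/kT = 0, 1.136, 1.705.
Z = Σ e^(−Eᵢ/kT) = e^(−0) + e^(−1.136) + e^(−1.705) = 1.000 + 0.3211 + 0.1818 = 1.503.
⟨E⟩ = Σ Eᵢ e^(−Eᵢ/kT) / Z = (0·1.000 + 2·0.3211 + 3·0.1818) / 1.503 = 0.79 ε.

0.79 ε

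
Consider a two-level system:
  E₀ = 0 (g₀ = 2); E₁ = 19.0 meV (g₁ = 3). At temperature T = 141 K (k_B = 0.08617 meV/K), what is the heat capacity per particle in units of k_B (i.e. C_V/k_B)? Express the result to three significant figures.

0.445

k_BT = 0.08617 × 141 K = 12.150 meV.
Eᵢ/kT = 0, 1.5638.
Z = Σ gᵢe^(−Eᵢ/kT) = 2·e^(−0) + 3·e^(−1.5638) = 2.0000 + 0.62802 = 2.6280.
⟨E⟩ = 4.5405 meV, ⟨E²⟩ = 86.269 meV².
C_V/k_B = (⟨E²⟩ − ⟨E⟩²)/(kT)² = (86.269 − 20.616)/147.62 = 0.445.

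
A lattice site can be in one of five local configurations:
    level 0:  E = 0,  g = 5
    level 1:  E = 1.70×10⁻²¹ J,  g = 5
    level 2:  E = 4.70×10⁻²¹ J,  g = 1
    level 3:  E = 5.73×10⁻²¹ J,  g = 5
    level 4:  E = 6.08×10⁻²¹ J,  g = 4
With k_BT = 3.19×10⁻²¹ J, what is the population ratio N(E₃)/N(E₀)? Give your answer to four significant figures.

n₃/n₀ = (g₃/g₀) exp[−(E₃−E₀)/kT] = (5/5) × exp(−(5.73 ×10⁻²¹ J)/(3.19 ×10⁻²¹ J)) = (5/5) × exp(-1.79624) = 0.1659.

0.1659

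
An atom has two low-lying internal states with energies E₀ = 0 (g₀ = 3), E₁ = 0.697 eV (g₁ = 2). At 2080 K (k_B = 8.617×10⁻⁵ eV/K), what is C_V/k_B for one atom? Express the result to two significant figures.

k_BT = 8.617×10⁻⁵ × 2080 K = 0.1792 eV.
Eᵢ/kT = 0, 3.890.
Z = Σ gᵢe^(−Eᵢ/kT) = 3·e^(−0) + 2·e^(−3.890) = 3.000 + 0.04089 = 3.041.
⟨E⟩ = 0.009372 eV, ⟨E²⟩ = 0.006532 eV².
C_V/k_B = (⟨E²⟩ − ⟨E⟩²)/(kT)² = (0.006532 − 0.00008783)/0.03211 = 0.20.

0.20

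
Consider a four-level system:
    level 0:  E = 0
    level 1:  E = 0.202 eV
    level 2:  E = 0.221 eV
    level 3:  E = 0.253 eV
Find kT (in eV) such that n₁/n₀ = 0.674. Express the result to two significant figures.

0.51 eV

n₁/n₀ = exp[−(E₁−E₀)/kT] = 0.674.
⇒ (E₁−E₀)/kT = ln(1/0.674) = ln(1.484) = 0.3947.
kT = 0.202 eV / 0.3947 = 0.51 eV.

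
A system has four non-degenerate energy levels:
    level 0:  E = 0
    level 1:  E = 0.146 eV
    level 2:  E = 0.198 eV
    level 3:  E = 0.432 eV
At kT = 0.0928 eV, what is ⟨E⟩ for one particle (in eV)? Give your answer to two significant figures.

Eᵢ/kT = 0, 1.573, 2.134, 4.655.
Z = Σ e^(−Eᵢ/kT) = e^(−0) + e^(−1.573) + e^(−2.134) + e^(−4.655) = 1.000 + 0.2074 + 0.1184 + 0.009514 = 1.335.
⟨E⟩ = Σ Eᵢ e^(−Eᵢ/kT) / Z = (0·1.000 + 0.146·0.2074 + 0.198·0.1184 + 0.432·0.009514) / 1.335 = 0.043 eV.

0.043 eV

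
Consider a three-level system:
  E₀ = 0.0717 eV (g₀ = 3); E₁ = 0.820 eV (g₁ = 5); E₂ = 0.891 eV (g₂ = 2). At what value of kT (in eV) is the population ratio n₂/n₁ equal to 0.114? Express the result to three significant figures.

n₂/n₁ = (g₂/g₁) exp[−(E₂−E₁)/kT] = 0.114.
⇒ (E₂−E₁)/kT = ln((2/5)/0.114) = ln(3.5088) = 1.2553.
kT = 0.071 eV / 1.2553 = 0.0566 eV.

0.0566 eV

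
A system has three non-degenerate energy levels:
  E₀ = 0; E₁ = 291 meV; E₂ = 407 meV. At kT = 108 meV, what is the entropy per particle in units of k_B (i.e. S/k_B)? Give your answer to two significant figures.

0.33

Eᵢ/kT = 0, 2.694, 3.769.
Z = Σ e^(−Eᵢ/kT) = e^(−0) + e^(−2.694) + e^(−3.769) = 1.000 + 0.06761 + 0.02308 = 1.091.
⟨E⟩ = Σ EᵢPᵢ = 26.64 meV.
S/k_B = ln Z + ⟨E⟩/kT = ln(1.091) + 26.64/108 = 0.08709 + 0.2467 = 0.33.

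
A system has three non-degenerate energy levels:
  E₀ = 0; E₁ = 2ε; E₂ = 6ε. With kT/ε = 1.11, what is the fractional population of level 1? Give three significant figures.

0.141

Eᵢ/kT = 0, 1.8018, 5.4054.
Z = Σ e^(−Eᵢ/kT) = e^(−0) + e^(−1.8018) + e^(−5.4054) = 1.0000 + 0.16500 + 0.0044923 = 1.1695.
P₁ = e^(−E₁/kT) / Z = 0.16500/1.1695 = 0.141.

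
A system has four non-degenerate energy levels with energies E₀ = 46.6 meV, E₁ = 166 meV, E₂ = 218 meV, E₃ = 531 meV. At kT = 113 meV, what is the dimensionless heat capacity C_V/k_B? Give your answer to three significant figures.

0.494

Eᵢ/kT = 0.41239, 1.4690, 1.9292, 4.6991.
Z = Σ e^(−Eᵢ/kT) = e^(−0.41239) + e^(−1.4690) + e^(−1.9292) + e^(−4.6991) = 0.66207 + 0.23016 + 0.14526 + 0.0091035 = 1.0466.
⟨E⟩ = 100.86 meV, ⟨E²⟩ = 16482 meV².
C_V/k_B = (⟨E²⟩ − ⟨E⟩²)/(kT)² = (16482 − 10173)/12769 = 0.494.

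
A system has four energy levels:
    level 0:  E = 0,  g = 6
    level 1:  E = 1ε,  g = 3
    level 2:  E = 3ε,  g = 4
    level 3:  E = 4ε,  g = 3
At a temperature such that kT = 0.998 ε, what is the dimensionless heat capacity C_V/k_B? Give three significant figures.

Eᵢ/kT = 0, 1.0020, 3.0060, 4.0080.
Z = Σ gᵢe^(−Eᵢ/kT) = 6·e^(−0) + 3·e^(−1.0020) + 4·e^(−3.0060) + 3·e^(−4.0080) = 6.0000 + 1.1014 + 0.19796 + 0.054509 = 7.3539.
⟨E⟩ = 0.26018 ε, ⟨E²⟩ = 0.51064 ε².
C_V/k_B = (⟨E²⟩ − ⟨E⟩²)/(kT)² = (0.51064 − 0.067694)/0.99600 = 0.445.

0.445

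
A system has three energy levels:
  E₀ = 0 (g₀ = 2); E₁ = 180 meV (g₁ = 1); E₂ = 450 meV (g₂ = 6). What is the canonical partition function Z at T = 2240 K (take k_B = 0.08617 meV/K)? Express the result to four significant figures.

k_BT = 0.08617 × 2240 K = 193.021 meV.
Eᵢ/kT = 0, 0.932541, 2.33135.
Z = Σ gᵢe^(−Eᵢ/kT) = 2·e^(−0) + 1·e^(−0.932541) + 6·e^(−2.33135) = 2.00000 + 0.393552 + 0.582987 = 2.97654.

Z = 2.977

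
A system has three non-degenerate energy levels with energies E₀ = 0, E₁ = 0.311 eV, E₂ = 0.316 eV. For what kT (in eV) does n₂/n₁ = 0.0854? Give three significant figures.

0.00203 eV

n₂/n₁ = exp[−(E₂−E₁)/kT] = 0.0854.
⇒ (E₂−E₁)/kT = ln(1/0.0854) = ln(11.710) = 2.4604.
kT = 0.005 eV / 2.4604 = 0.00203 eV.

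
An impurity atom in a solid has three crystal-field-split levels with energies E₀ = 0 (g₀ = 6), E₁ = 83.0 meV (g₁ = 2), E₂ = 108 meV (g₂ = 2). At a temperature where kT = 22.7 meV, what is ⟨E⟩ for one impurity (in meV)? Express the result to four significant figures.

Eᵢ/kT = 0, 3.65639, 4.75771.
Z = Σ gᵢe^(−Eᵢ/kT) = 6·e^(−0) + 2·e^(−3.65639) + 2·e^(−4.75771) = 6.00000 + 0.0516511 + 0.0171705 = 6.06882.
⟨E⟩ = Σ Eᵢ gᵢe^(−Eᵢ/kT) / Z = (0·6.00000 + 83.0·0.0516511 + 108·0.0171705) / 6.06882 = 1.012 meV.

1.012 meV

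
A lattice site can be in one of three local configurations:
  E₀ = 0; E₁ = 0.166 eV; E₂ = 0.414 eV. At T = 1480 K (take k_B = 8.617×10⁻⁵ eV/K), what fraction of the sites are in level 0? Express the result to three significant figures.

k_BT = 8.617×10⁻⁵ × 1480 K = 0.12753 eV.
Eᵢ/kT = 0, 1.3017, 3.2463.
Z = Σ e^(−Eᵢ/kT) = e^(−0) + e^(−1.3017) + e^(−3.2463) = 1.0000 + 0.27207 + 0.038918 = 1.3110.
P₀ = e^(−E₀/kT) / Z = 1.0000/1.3110 = 0.763.

0.763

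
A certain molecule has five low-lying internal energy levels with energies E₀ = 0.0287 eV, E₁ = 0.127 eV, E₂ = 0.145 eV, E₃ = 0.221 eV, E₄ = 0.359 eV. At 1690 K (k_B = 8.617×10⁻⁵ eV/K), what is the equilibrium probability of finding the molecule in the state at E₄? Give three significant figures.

k_BT = 8.617×10⁻⁵ × 1690 K = 0.14563 eV.
Eᵢ/kT = 0.19707, 0.87207, 0.99567, 1.5175, 2.4652.
Z = Σ e^(−Eᵢ/kT) = e^(−0.19707) + e^(−0.87207) + e^(−0.99567) + e^(−1.5175) + e^(−2.4652) = 0.82113 + 0.41809 + 0.36948 + 0.21926 + 0.084992 = 1.9130.
P₄ = e^(−E₄/kT) / Z = 0.084992/1.9130 = 0.0444.

0.0444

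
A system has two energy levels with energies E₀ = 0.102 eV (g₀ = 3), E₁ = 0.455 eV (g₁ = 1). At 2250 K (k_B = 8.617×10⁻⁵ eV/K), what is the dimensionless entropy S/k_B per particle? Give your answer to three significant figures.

k_BT = 8.617×10⁻⁵ × 2250 K = 0.19388 eV.
Eᵢ/kT = 0.52610, 2.3468.
Z = Σ gᵢe^(−Eᵢ/kT) = 3·e^(−0.52610) + 1·e^(−2.3468) = 1.7727 + 0.095675 = 1.8684.
⟨E⟩ = Σ EᵢPᵢ = 0.12007 eV.
S/k_B = ln Z + ⟨E⟩/kT = ln(1.8684) + 0.12007/0.19388 = 0.62508 + 0.61930 = 1.24.

1.24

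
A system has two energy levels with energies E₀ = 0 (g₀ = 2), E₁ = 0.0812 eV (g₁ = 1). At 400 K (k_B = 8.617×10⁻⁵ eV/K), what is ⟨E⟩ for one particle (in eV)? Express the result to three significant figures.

k_BT = 8.617×10⁻⁵ × 400 K = 0.034468 eV.
Eᵢ/kT = 0, 2.3558.
Z = Σ gᵢe^(−Eᵢ/kT) = 2·e^(−0) + 1·e^(−2.3558) = 2.0000 + 0.094818 = 2.0948.
⟨E⟩ = Σ Eᵢ gᵢe^(−Eᵢ/kT) / Z = (0·2.0000 + 0.0812·0.094818) / 2.0948 = 0.00368 eV.

0.00368 eV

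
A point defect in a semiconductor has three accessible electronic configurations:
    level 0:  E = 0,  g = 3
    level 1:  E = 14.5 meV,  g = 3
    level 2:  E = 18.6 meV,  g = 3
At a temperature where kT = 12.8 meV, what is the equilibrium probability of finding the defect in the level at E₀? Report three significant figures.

0.643

Eᵢ/kT = 0, 1.1328, 1.4531.
Z = Σ gᵢe^(−Eᵢ/kT) = 3·e^(−0) + 3·e^(−1.1328) + 3·e^(−1.4531) = 3.0000 + 0.96639 + 0.70153 = 4.6679.
P₀ = g₀ e^(−E₀/kT) / Z = 3.0000/4.6679 = 0.643.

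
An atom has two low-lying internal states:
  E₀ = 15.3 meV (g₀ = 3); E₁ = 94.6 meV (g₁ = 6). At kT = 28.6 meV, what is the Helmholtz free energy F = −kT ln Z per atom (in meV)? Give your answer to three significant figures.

Eᵢ/kT = 0.53497, 3.3077.
Z = Σ gᵢe^(−Eᵢ/kT) = 3·e^(−0.53497) + 6·e^(−3.3077) = 1.7571 + 0.21960 = 1.9767.
F = −kT ln Z = −28.6 × ln(1.9767) = −28.6 × 0.68143 = -19.5 meV.

-19.5 meV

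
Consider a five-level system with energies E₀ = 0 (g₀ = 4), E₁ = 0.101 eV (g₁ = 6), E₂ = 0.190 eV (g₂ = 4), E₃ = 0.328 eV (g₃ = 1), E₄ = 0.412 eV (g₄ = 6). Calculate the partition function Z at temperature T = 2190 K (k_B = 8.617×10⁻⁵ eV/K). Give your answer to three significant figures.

k_BT = 8.617×10⁻⁵ × 2190 K = 0.18871 eV.
Eᵢ/kT = 0, 0.53521, 1.0068, 1.7381, 2.1832.
Z = Σ gᵢe^(−Eᵢ/kT) = 4·e^(−0) + 6·e^(−0.53521) + 4·e^(−1.0068) + 1·e^(−1.7381) + 6·e^(−2.1832) = 4.0000 + 3.5133 + 1.4615 + 0.17585 + 0.67608 = 9.8267.

Z = 9.83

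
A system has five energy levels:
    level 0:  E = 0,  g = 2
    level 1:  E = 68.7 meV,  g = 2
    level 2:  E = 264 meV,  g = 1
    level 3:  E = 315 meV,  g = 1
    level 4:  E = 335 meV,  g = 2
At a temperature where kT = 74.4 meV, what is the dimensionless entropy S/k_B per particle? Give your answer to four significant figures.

1.399

Eᵢ/kT = 0, 0.923387, 3.54839, 4.23387, 4.50269.
Z = Σ gᵢe^(−Eᵢ/kT) = 2·e^(−0) + 2·e^(−0.923387) + 1·e^(−3.54839) + 1·e^(−4.23387) + 2·e^(−4.50269) = 2.00000 + 0.794343 + 0.0287709 + 0.0144962 + 0.0221583 = 2.85977.
⟨E⟩ = Σ EᵢPᵢ = 25.9308 meV.
S/k_B = ln Z + ⟨E⟩/kT = ln(2.85977) + 25.9308/74.4 = 1.05074 + 0.348532 = 1.399.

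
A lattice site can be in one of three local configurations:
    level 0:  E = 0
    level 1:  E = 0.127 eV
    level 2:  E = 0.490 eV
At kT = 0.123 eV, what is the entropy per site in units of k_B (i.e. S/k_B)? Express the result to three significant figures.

0.640

Eᵢ/kT = 0, 1.0325, 3.9837.
Z = Σ e^(−Eᵢ/kT) = e^(−0) + e^(−1.0325) + e^(−3.9837) = 1.0000 + 0.35612 + 0.018617 = 1.3747.
⟨E⟩ = Σ EᵢPᵢ = 0.039536 eV.
S/k_B = ln Z + ⟨E⟩/kT = ln(1.3747) + 0.039536/0.123 = 0.31824 + 0.32143 = 0.640.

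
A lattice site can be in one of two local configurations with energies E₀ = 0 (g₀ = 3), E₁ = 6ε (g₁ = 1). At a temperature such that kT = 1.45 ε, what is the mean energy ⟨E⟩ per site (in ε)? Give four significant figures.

0.03174 ε

Eᵢ/kT = 0, 4.13793.
Z = Σ gᵢe^(−Eᵢ/kT) = 3·e^(−0) + 1·e^(−4.13793) = 3.00000 + 0.0159558 = 3.01596.
⟨E⟩ = Σ Eᵢ gᵢe^(−Eᵢ/kT) / Z = (0·3.00000 + 6·0.0159558) / 3.01596 = 0.03174 ε.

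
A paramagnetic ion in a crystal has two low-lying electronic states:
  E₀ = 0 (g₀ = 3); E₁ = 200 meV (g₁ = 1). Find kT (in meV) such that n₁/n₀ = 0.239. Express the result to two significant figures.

n₁/n₀ = (g₁/g₀) exp[−(E₁−E₀)/kT] = 0.239.
⇒ (E₁−E₀)/kT = ln((1/3)/0.239) = ln(1.395) = 0.3329.
kT = 200 meV / 0.3329 = 600 meV.

600 meV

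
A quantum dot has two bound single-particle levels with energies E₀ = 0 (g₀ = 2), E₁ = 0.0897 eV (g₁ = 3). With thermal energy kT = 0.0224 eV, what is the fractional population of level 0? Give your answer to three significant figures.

0.973

Eᵢ/kT = 0, 4.0045.
Z = Σ gᵢe^(−Eᵢ/kT) = 2·e^(−0) + 3·e^(−4.0045) = 2.0000 + 0.054700 = 2.0547.
P₀ = g₀ e^(−E₀/kT) / Z = 2.0000/2.0547 = 0.973.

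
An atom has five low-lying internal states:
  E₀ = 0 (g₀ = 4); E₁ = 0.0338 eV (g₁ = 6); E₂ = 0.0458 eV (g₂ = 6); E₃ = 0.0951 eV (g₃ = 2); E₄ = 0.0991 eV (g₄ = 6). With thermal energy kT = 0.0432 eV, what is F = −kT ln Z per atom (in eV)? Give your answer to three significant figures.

-0.0979 eV

Eᵢ/kT = 0, 0.78241, 1.0602, 2.2014, 2.2940.
Z = Σ gᵢe^(−Eᵢ/kT) = 4·e^(−0) + 6·e^(−0.78241) + 6·e^(−1.0602) + 2·e^(−2.2014) + 6·e^(−2.2940) = 4.0000 + 2.7438 + 2.0783 + 0.22130 + 0.60517 = 9.6486.
F = −kT ln Z = −0.0432 × ln(9.6486) = −0.0432 × 2.2668 = -0.0979 eV.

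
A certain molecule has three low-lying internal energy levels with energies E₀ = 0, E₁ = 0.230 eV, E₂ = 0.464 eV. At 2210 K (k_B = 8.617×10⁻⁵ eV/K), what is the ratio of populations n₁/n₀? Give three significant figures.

0.299

k_BT = 8.617×10⁻⁵ × 2210 K = 0.19044 eV.
n₁/n₀ = exp[−(E₁−E₀)/kT] = exp(−(0.230 eV)/(0.19044 eV)) = exp(-1.2077) = 0.299.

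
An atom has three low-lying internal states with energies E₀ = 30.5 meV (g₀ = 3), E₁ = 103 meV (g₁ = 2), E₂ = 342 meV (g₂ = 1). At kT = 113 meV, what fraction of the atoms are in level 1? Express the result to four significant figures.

Eᵢ/kT = 0.269912, 0.911504, 3.02655.
Z = Σ gᵢe^(−Eᵢ/kT) = 3·e^(−0.269912) + 2·e^(−0.911504) + 1·e^(−3.02655) = 2.29034 + 0.803839 + 0.0484826 = 3.14266.
P₁ = g₁ e^(−E₁/kT) / Z = 0.803839/3.14266 = 0.2558.

0.2558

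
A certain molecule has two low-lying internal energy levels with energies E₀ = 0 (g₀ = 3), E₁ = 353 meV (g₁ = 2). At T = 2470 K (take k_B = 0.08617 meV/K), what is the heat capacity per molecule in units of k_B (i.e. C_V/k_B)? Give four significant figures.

k_BT = 0.08617 × 2470 K = 212.840 meV.
Eᵢ/kT = 0, 1.65852.
Z = Σ gᵢe^(−Eᵢ/kT) = 3·e^(−0) + 2·e^(−1.65852) = 3.00000 + 0.380841 = 3.38084.
⟨E⟩ = 39.7643 meV, ⟨E²⟩ = 14036.8 meV².
C_V/k_B = (⟨E²⟩ − ⟨E⟩²)/(kT)² = (14036.8 − 1581.20)/45300.9 = 0.2750.

0.2750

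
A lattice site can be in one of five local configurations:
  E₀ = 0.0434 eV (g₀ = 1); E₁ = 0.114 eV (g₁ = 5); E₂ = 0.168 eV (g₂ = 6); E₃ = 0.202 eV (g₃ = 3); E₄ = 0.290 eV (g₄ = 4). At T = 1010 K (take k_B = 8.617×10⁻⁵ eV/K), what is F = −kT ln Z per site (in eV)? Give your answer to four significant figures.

k_BT = 8.617×10⁻⁵ × 1010 K = 0.0870317 eV.
Eᵢ/kT = 0.498669, 1.30987, 1.93033, 2.32099, 3.33212.
Z = Σ gᵢe^(−Eᵢ/kT) = 1·e^(−0.498669) + 5·e^(−1.30987) + 6·e^(−1.93033) + 3·e^(−2.32099) + 4·e^(−3.33212) = 0.607338 + 1.34928 + 0.870602 + 0.294529 + 0.142869 = 3.26462.
F = −kT ln Z = −0.0870317 × ln(3.26462) = −0.0870317 × 1.18314 = -0.1030 eV.

-0.1030 eV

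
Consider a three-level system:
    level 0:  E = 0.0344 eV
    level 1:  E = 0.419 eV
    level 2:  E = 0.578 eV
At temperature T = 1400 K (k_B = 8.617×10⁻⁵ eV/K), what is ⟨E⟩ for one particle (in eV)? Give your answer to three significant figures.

k_BT = 8.617×10⁻⁵ × 1400 K = 0.12064 eV.
Eᵢ/kT = 0.28515, 3.4731, 4.7911.
Z = Σ e^(−Eᵢ/kT) = e^(−0.28515) + e^(−3.4731) + e^(−4.7911) = 0.75190 + 0.031021 + 0.0083033 = 0.79122.
⟨E⟩ = Σ Eᵢ e^(−Eᵢ/kT) / Z = (0.0344·0.75190 + 0.419·0.031021 + 0.578·0.0083033) / 0.79122 = 0.0552 eV.

0.0552 eV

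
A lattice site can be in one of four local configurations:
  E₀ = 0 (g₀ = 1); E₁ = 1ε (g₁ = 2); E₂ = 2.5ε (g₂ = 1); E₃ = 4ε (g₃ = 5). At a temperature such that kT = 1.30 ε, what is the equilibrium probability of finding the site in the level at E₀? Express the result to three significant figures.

0.434

Eᵢ/kT = 0, 0.76923, 1.9231, 3.0769.
Z = Σ gᵢe^(−Eᵢ/kT) = 1·e^(−0) + 2·e^(−0.76923) + 1·e^(−1.9231) + 5·e^(−3.0769) = 1.0000 + 0.92674 + 0.14615 + 0.23051 = 2.3034.
P₀ = g₀ e^(−E₀/kT) / Z = 1.0000/2.3034 = 0.434.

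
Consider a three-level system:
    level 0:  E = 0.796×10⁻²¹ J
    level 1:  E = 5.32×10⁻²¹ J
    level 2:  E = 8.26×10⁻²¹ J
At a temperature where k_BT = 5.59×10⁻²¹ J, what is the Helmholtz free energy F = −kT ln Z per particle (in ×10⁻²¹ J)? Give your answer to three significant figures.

Eᵢ/kT = 0.14240, 0.95170, 1.4776.
Z = Σ e^(−Eᵢ/kT) = e^(−0.14240) + e^(−0.95170) + e^(−1.4776) = 0.86727 + 0.38608 + 0.22818 = 1.4815.
F = −kT ln Z = −5.59 × ln(1.4815) = −5.59 × 0.39306 = -2.20 ×10⁻²¹ J.

-2.20 ×10⁻²¹ J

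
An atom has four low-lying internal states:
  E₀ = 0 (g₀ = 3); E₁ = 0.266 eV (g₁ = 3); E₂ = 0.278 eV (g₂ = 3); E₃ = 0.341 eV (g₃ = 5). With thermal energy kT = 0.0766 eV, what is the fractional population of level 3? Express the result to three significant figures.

0.0180

Eᵢ/kT = 0, 3.4726, 3.6292, 4.4517.
Z = Σ gᵢe^(−Eᵢ/kT) = 3·e^(−0) + 3·e^(−3.4726) + 3·e^(−3.6292) + 5·e^(−4.4517) = 3.0000 + 0.093109 + 0.079612 + 0.058294 = 3.2310.
P₃ = g₃ e^(−E₃/kT) / Z = 0.058294/3.2310 = 0.0180.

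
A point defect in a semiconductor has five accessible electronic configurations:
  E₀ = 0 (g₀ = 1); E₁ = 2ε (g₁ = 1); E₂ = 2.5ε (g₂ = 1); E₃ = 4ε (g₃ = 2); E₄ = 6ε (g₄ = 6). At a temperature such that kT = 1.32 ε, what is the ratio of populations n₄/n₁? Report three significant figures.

0.290

n₄/n₁ = (g₄/g₁) exp[−(E₄−E₁)/kT] = (6/1) × exp(−(4ε)/(1.32ε)) = (6/1) × exp(-3.0303) = 0.290.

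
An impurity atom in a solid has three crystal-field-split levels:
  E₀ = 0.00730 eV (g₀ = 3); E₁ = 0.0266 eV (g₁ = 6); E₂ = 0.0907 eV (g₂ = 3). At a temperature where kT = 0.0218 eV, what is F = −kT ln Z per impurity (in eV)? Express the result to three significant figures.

-0.0300 eV

Eᵢ/kT = 0.33486, 1.2202, 4.1606.
Z = Σ gᵢe^(−Eᵢ/kT) = 3·e^(−0.33486) + 6·e^(−1.2202) + 3·e^(−4.1606) = 2.1463 + 1.7710 + 0.046795 = 3.9641.
F = −kT ln Z = −0.0218 × ln(3.9641) = −0.0218 × 1.3773 = -0.0300 eV.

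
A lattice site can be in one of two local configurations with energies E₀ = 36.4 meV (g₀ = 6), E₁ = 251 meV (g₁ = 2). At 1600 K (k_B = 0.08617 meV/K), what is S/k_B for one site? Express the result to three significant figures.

k_BT = 0.08617 × 1600 K = 137.87 meV.
Eᵢ/kT = 0.26402, 1.8206.
Z = Σ gᵢe^(−Eᵢ/kT) = 6·e^(−0.26402) + 2·e^(−1.8206) = 4.6077 + 0.32386 = 4.9316.
⟨E⟩ = Σ EᵢPᵢ = 50.493 meV.
S/k_B = ln Z + ⟨E⟩/kT = ln(4.9316) + 50.493/137.87 = 1.5957 + 0.36624 = 1.96.

1.96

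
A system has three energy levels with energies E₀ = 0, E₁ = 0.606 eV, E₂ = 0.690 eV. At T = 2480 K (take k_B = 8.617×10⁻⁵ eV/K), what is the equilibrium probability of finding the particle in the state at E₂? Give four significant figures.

0.03606

k_BT = 8.617×10⁻⁵ × 2480 K = 0.213702 eV.
Eᵢ/kT = 0, 2.83572, 3.22880.
Z = Σ e^(−Eᵢ/kT) = e^(−0) + e^(−2.83572) + e^(−3.22880) = 1.00000 + 0.0586763 + 0.0396050 = 1.09828.
P₂ = e^(−E₂/kT) / Z = 0.0396050/1.09828 = 0.03606.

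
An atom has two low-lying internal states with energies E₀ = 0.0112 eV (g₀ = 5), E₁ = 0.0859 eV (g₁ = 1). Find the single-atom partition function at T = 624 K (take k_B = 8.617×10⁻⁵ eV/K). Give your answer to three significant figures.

Z = 4.26

k_BT = 8.617×10⁻⁵ × 624 K = 0.053770 eV.
Eᵢ/kT = 0.20829, 1.5975.
Z = Σ gᵢe^(−Eᵢ/kT) = 5·e^(−0.20829) + 1·e^(−1.5975) = 4.0599 + 0.20240 = 4.2623.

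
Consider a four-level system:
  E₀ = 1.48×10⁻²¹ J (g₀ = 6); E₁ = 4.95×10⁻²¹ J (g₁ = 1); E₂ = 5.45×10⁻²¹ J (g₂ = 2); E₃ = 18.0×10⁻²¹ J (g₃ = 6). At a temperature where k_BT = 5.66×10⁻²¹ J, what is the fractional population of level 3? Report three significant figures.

Eᵢ/kT = 0.26148, 0.87456, 0.96290, 3.1802.
Z = Σ gᵢe^(−Eᵢ/kT) = 6·e^(−0.26148) + 1·e^(−0.87456) + 2·e^(−0.96290) + 6·e^(−3.1802) = 4.6195 + 0.41705 + 0.76357 + 0.24946 = 6.0496.
P₃ = g₃ e^(−E₃/kT) / Z = 0.24946/6.0496 = 0.0412.

0.0412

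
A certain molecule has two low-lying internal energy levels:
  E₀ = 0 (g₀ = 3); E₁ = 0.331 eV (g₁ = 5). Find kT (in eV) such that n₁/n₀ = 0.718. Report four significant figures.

0.3931 eV

n₁/n₀ = (g₁/g₀) exp[−(E₁−E₀)/kT] = 0.718.
⇒ (E₁−E₀)/kT = ln((5/3)/0.718) = ln(2.32126) = 0.842110.
kT = 0.331 eV / 0.842110 = 0.3931 eV.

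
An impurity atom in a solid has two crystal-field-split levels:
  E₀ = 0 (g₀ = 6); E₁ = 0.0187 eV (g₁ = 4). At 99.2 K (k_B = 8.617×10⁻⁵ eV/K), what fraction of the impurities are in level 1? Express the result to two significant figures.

0.070

k_BT = 8.617×10⁻⁵ × 99.2 K = 0.008548 eV.
Eᵢ/kT = 0, 2.188.
Z = Σ gᵢe^(−Eᵢ/kT) = 6·e^(−0) + 4·e^(−2.188) = 6.000 + 0.4486 = 6.449.
P₁ = g₁ e^(−E₁/kT) / Z = 0.4486/6.449 = 0.070.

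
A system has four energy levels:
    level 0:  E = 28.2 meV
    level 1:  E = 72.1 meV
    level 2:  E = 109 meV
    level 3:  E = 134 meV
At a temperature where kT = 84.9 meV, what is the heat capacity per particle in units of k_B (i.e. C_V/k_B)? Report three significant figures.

Eᵢ/kT = 0.33216, 0.84923, 1.2839, 1.5783.
Z = Σ e^(−Eᵢ/kT) = e^(−0.33216) + e^(−0.84923) + e^(−1.2839) + e^(−1.5783) = 0.71737 + 0.42774 + 0.27696 + 0.20633 = 1.6284.
⟨E⟩ = 66.880 meV, ⟨E²⟩ = 6011.7 meV².
C_V/k_B = (⟨E²⟩ − ⟨E⟩²)/(kT)² = (6011.7 − 4472.9)/7208.0 = 0.213.

0.213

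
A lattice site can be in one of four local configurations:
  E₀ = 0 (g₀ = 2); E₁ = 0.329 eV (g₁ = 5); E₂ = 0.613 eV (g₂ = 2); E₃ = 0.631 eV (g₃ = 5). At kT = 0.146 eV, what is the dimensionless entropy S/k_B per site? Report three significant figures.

1.57

Eᵢ/kT = 0, 2.2534, 4.1986, 4.3219.
Z = Σ gᵢe^(−Eᵢ/kT) = 2·e^(−0) + 5·e^(−2.2534) + 2·e^(−4.1986) + 5·e^(−4.3219) = 2.0000 + 0.52521 + 0.030033 + 0.066373 = 2.6216.
⟨E⟩ = Σ EᵢPᵢ = 0.088910 eV.
S/k_B = ln Z + ⟨E⟩/kT = ln(2.6216) + 0.088910/0.146 = 0.96378 + 0.60897 = 1.57.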